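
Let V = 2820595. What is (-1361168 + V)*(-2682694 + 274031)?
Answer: -3515267816101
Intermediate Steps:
(-1361168 + V)*(-2682694 + 274031) = (-1361168 + 2820595)*(-2682694 + 274031) = 1459427*(-2408663) = -3515267816101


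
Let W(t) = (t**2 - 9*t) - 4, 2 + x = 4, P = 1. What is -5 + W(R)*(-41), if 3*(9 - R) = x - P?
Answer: 2497/9 ≈ 277.44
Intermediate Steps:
x = 2 (x = -2 + 4 = 2)
R = 26/3 (R = 9 - (2 - 1*1)/3 = 9 - (2 - 1)/3 = 9 - 1/3*1 = 9 - 1/3 = 26/3 ≈ 8.6667)
W(t) = -4 + t**2 - 9*t
-5 + W(R)*(-41) = -5 + (-4 + (26/3)**2 - 9*26/3)*(-41) = -5 + (-4 + 676/9 - 78)*(-41) = -5 - 62/9*(-41) = -5 + 2542/9 = 2497/9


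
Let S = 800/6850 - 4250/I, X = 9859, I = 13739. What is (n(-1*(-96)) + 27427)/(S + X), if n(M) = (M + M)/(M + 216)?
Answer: 671130681837/241236727043 ≈ 2.7820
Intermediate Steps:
S = -362426/1882243 (S = 800/6850 - 4250/13739 = 800*(1/6850) - 4250*1/13739 = 16/137 - 4250/13739 = -362426/1882243 ≈ -0.19255)
n(M) = 2*M/(216 + M) (n(M) = (2*M)/(216 + M) = 2*M/(216 + M))
(n(-1*(-96)) + 27427)/(S + X) = (2*(-1*(-96))/(216 - 1*(-96)) + 27427)/(-362426/1882243 + 9859) = (2*96/(216 + 96) + 27427)/(18556671311/1882243) = (2*96/312 + 27427)*(1882243/18556671311) = (2*96*(1/312) + 27427)*(1882243/18556671311) = (8/13 + 27427)*(1882243/18556671311) = (356559/13)*(1882243/18556671311) = 671130681837/241236727043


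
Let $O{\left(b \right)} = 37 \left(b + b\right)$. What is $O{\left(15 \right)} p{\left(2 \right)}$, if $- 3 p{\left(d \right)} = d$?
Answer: $-740$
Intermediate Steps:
$p{\left(d \right)} = - \frac{d}{3}$
$O{\left(b \right)} = 74 b$ ($O{\left(b \right)} = 37 \cdot 2 b = 74 b$)
$O{\left(15 \right)} p{\left(2 \right)} = 74 \cdot 15 \left(\left(- \frac{1}{3}\right) 2\right) = 1110 \left(- \frac{2}{3}\right) = -740$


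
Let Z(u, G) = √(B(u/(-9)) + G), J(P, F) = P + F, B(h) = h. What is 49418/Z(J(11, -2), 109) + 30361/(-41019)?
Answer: -30361/41019 + 24709*√3/9 ≈ 4754.5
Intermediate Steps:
J(P, F) = F + P
Z(u, G) = √(G - u/9) (Z(u, G) = √(u/(-9) + G) = √(u*(-⅑) + G) = √(-u/9 + G) = √(G - u/9))
49418/Z(J(11, -2), 109) + 30361/(-41019) = 49418/((√(-(-2 + 11) + 9*109)/3)) + 30361/(-41019) = 49418/((√(-1*9 + 981)/3)) + 30361*(-1/41019) = 49418/((√(-9 + 981)/3)) - 30361/41019 = 49418/((√972/3)) - 30361/41019 = 49418/(((18*√3)/3)) - 30361/41019 = 49418/((6*√3)) - 30361/41019 = 49418*(√3/18) - 30361/41019 = 24709*√3/9 - 30361/41019 = -30361/41019 + 24709*√3/9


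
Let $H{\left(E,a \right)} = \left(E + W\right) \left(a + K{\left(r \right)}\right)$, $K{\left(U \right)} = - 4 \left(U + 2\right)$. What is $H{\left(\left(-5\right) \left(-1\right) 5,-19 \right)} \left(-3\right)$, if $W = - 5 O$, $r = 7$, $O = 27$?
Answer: $-18150$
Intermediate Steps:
$W = -135$ ($W = \left(-5\right) 27 = -135$)
$K{\left(U \right)} = -8 - 4 U$ ($K{\left(U \right)} = - 4 \left(2 + U\right) = -8 - 4 U$)
$H{\left(E,a \right)} = \left(-135 + E\right) \left(-36 + a\right)$ ($H{\left(E,a \right)} = \left(E - 135\right) \left(a - 36\right) = \left(-135 + E\right) \left(a - 36\right) = \left(-135 + E\right) \left(-36 + a\right)$)
$H{\left(\left(-5\right) \left(-1\right) 5,-19 \right)} \left(-3\right) = \left(4860 - -2565 - 36 \left(-5\right) \left(-1\right) 5 + \left(-5\right) \left(-1\right) 5 \left(-19\right)\right) \left(-3\right) = \left(4860 + 2565 - 36 \cdot 5 \cdot 5 + 5 \cdot 5 \left(-19\right)\right) \left(-3\right) = \left(4860 + 2565 - 900 + 25 \left(-19\right)\right) \left(-3\right) = \left(4860 + 2565 - 900 - 475\right) \left(-3\right) = 6050 \left(-3\right) = -18150$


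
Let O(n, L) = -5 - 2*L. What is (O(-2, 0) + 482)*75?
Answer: 35775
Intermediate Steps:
(O(-2, 0) + 482)*75 = ((-5 - 2*0) + 482)*75 = ((-5 + 0) + 482)*75 = (-5 + 482)*75 = 477*75 = 35775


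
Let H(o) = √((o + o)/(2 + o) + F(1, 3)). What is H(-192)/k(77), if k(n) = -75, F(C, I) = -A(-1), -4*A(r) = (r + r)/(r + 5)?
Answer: -√273790/28500 ≈ -0.018360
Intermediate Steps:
A(r) = -r/(2*(5 + r)) (A(r) = -(r + r)/(4*(r + 5)) = -2*r/(4*(5 + r)) = -r/(2*(5 + r)))
F(C, I) = -⅛ (F(C, I) = -(-1)*(-1)/(10 + 2*(-1)) = -(-1)*(-1)/(10 - 2) = -(-1)*(-1)/8 = -1*⅛ = -⅛)
H(o) = √(-⅛ + 2*o/(2 + o)) (H(o) = √((o + o)/(2 + o) - ⅛) = √((2*o)/(2 + o) - ⅛) = √(2*o/(2 + o) - ⅛) = √(-⅛ + 2*o/(2 + o)))
H(-192)/k(77) = (√2*√((-2 + 15*(-192))/(2 - 192))/4)/(-75) = (√2*√((-2 - 2880)/(-190))/4)*(-1/75) = (√2*√(-1/190*(-2882))/4)*(-1/75) = (√2*√(1441/95)/4)*(-1/75) = (√2*(√136895/95)/4)*(-1/75) = (√273790/380)*(-1/75) = -√273790/28500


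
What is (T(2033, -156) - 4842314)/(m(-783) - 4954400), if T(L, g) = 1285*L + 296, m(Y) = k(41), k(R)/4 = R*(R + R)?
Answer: 2229613/4940952 ≈ 0.45125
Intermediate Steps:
k(R) = 8*R² (k(R) = 4*(R*(R + R)) = 4*(R*(2*R)) = 4*(2*R²) = 8*R²)
m(Y) = 13448 (m(Y) = 8*41² = 8*1681 = 13448)
T(L, g) = 296 + 1285*L
(T(2033, -156) - 4842314)/(m(-783) - 4954400) = ((296 + 1285*2033) - 4842314)/(13448 - 4954400) = ((296 + 2612405) - 4842314)/(-4940952) = (2612701 - 4842314)*(-1/4940952) = -2229613*(-1/4940952) = 2229613/4940952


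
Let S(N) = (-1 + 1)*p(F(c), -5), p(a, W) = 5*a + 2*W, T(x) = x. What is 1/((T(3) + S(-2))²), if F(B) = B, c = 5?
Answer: ⅑ ≈ 0.11111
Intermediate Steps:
p(a, W) = 2*W + 5*a
S(N) = 0 (S(N) = (-1 + 1)*(2*(-5) + 5*5) = 0*(-10 + 25) = 0*15 = 0)
1/((T(3) + S(-2))²) = 1/((3 + 0)²) = 1/(3²) = 1/9 = ⅑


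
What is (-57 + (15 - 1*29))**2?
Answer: 5041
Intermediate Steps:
(-57 + (15 - 1*29))**2 = (-57 + (15 - 29))**2 = (-57 - 14)**2 = (-71)**2 = 5041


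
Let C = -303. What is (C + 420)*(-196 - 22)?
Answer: -25506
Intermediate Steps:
(C + 420)*(-196 - 22) = (-303 + 420)*(-196 - 22) = 117*(-218) = -25506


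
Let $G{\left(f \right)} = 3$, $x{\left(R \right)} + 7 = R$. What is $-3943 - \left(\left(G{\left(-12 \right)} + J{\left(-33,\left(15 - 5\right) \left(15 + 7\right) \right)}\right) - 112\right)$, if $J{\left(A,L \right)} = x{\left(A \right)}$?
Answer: $-3794$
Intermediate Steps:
$x{\left(R \right)} = -7 + R$
$J{\left(A,L \right)} = -7 + A$
$-3943 - \left(\left(G{\left(-12 \right)} + J{\left(-33,\left(15 - 5\right) \left(15 + 7\right) \right)}\right) - 112\right) = -3943 - \left(\left(3 - 40\right) - 112\right) = -3943 - \left(-37 - 112\right) = -3943 - -149 = -3943 + 149 = -3794$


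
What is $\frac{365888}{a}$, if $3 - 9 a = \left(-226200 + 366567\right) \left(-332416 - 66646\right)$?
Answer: $\frac{365888}{6223903973} \approx 5.8788 \cdot 10^{-5}$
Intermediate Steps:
$a = 6223903973$ ($a = \frac{1}{3} - \frac{\left(-226200 + 366567\right) \left(-332416 - 66646\right)}{9} = \frac{1}{3} - \frac{140367 \left(-399062\right)}{9} = \frac{1}{3} - - \frac{18671711918}{3} = \frac{1}{3} + \frac{18671711918}{3} = 6223903973$)
$\frac{365888}{a} = \frac{365888}{6223903973}$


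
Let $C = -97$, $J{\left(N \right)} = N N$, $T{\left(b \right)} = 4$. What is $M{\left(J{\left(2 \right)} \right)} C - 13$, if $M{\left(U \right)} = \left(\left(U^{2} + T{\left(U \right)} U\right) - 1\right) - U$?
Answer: $-2632$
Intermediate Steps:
$J{\left(N \right)} = N^{2}$
$M{\left(U \right)} = -1 + U^{2} + 3 U$ ($M{\left(U \right)} = \left(\left(U^{2} + 4 U\right) - 1\right) - U = \left(-1 + U^{2} + 4 U\right) - U = -1 + U^{2} + 3 U$)
$M{\left(J{\left(2 \right)} \right)} C - 13 = \left(-1 + \left(2^{2}\right)^{2} + 3 \cdot 2^{2}\right) \left(-97\right) - 13 = \left(-1 + 4^{2} + 3 \cdot 4\right) \left(-97\right) - 13 = \left(-1 + 16 + 12\right) \left(-97\right) - 13 = 27 \left(-97\right) - 13 = -2619 - 13 = -2632$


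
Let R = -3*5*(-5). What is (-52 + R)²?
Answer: 529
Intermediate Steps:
R = 75 (R = -15*(-5) = 75)
(-52 + R)² = (-52 + 75)² = 23² = 529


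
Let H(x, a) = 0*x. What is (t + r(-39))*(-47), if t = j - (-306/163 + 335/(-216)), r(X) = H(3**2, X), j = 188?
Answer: -316770835/35208 ≈ -8997.1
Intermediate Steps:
H(x, a) = 0
r(X) = 0
t = 6739805/35208 (t = 188 - (-306/163 + 335/(-216)) = 188 - (-306*1/163 + 335*(-1/216)) = 188 - (-306/163 - 335/216) = 188 - 1*(-120701/35208) = 188 + 120701/35208 = 6739805/35208 ≈ 191.43)
(t + r(-39))*(-47) = (6739805/35208 + 0)*(-47) = (6739805/35208)*(-47) = -316770835/35208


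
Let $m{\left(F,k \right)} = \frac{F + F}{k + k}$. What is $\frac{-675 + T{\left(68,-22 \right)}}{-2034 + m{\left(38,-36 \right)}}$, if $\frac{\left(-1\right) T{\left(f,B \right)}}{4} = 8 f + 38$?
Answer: $\frac{7722}{5233} \approx 1.4756$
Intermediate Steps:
$T{\left(f,B \right)} = -152 - 32 f$ ($T{\left(f,B \right)} = - 4 \left(8 f + 38\right) = - 4 \left(38 + 8 f\right) = -152 - 32 f$)
$m{\left(F,k \right)} = \frac{F}{k}$ ($m{\left(F,k \right)} = \frac{2 F}{2 k} = 2 F \frac{1}{2 k} = \frac{F}{k}$)
$\frac{-675 + T{\left(68,-22 \right)}}{-2034 + m{\left(38,-36 \right)}} = \frac{-675 - 2328}{-2034 + \frac{38}{-36}} = \frac{-675 - 2328}{-2034 + 38 \left(- \frac{1}{36}\right)} = \frac{-675 - 2328}{-2034 - \frac{19}{18}} = - \frac{3003}{- \frac{36631}{18}} = \left(-3003\right) \left(- \frac{18}{36631}\right) = \frac{7722}{5233}$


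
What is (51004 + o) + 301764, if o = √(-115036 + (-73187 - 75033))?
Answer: 352768 + 2*I*√65814 ≈ 3.5277e+5 + 513.08*I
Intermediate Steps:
o = 2*I*√65814 (o = √(-115036 - 148220) = √(-263256) = 2*I*√65814 ≈ 513.08*I)
(51004 + o) + 301764 = (51004 + 2*I*√65814) + 301764 = 352768 + 2*I*√65814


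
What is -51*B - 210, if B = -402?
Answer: 20292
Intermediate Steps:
-51*B - 210 = -51*(-402) - 210 = 20502 - 210 = 20292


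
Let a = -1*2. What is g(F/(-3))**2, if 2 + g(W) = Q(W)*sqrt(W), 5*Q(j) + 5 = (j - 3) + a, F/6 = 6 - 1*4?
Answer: -684/25 + 112*I/5 ≈ -27.36 + 22.4*I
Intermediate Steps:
F = 12 (F = 6*(6 - 1*4) = 6*(6 - 4) = 6*2 = 12)
a = -2
Q(j) = -2 + j/5 (Q(j) = -1 + ((j - 3) - 2)/5 = -1 + ((-3 + j) - 2)/5 = -1 + (-5 + j)/5 = -1 + (-1 + j/5) = -2 + j/5)
g(W) = -2 + sqrt(W)*(-2 + W/5) (g(W) = -2 + (-2 + W/5)*sqrt(W) = -2 + sqrt(W)*(-2 + W/5))
g(F/(-3))**2 = (-2 + sqrt(12/(-3))*(-10 + 12/(-3))/5)**2 = (-2 + sqrt(12*(-1/3))*(-10 + 12*(-1/3))/5)**2 = (-2 + sqrt(-4)*(-10 - 4)/5)**2 = (-2 + (1/5)*(2*I)*(-14))**2 = (-2 - 28*I/5)**2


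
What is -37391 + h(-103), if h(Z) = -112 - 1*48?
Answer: -37551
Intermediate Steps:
h(Z) = -160 (h(Z) = -112 - 48 = -160)
-37391 + h(-103) = -37391 - 160 = -37551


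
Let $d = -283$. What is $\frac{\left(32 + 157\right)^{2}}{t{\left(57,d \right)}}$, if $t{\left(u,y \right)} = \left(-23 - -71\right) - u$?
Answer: $-3969$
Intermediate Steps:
$t{\left(u,y \right)} = 48 - u$ ($t{\left(u,y \right)} = \left(-23 + 71\right) - u = 48 - u$)
$\frac{\left(32 + 157\right)^{2}}{t{\left(57,d \right)}} = \frac{\left(32 + 157\right)^{2}}{48 - 57} = \frac{189^{2}}{48 - 57} = \frac{35721}{-9} = 35721 \left(- \frac{1}{9}\right) = -3969$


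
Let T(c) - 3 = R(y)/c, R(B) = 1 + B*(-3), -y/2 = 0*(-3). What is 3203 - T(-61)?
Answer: 195201/61 ≈ 3200.0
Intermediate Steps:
y = 0 (y = -0*(-3) = -2*0 = 0)
R(B) = 1 - 3*B
T(c) = 3 + 1/c (T(c) = 3 + (1 - 3*0)/c = 3 + (1 + 0)/c = 3 + 1/c)
3203 - T(-61) = 3203 - (3 + 1/(-61)) = 3203 - (3 - 1/61) = 3203 - 1*182/61 = 3203 - 182/61 = 195201/61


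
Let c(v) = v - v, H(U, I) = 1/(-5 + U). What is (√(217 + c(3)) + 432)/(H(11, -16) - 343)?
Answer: -2592/2057 - 6*√217/2057 ≈ -1.3031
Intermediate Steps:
c(v) = 0
(√(217 + c(3)) + 432)/(H(11, -16) - 343) = (√(217 + 0) + 432)/(1/(-5 + 11) - 343) = (√217 + 432)/(1/6 - 343) = (432 + √217)/(⅙ - 343) = (432 + √217)/(-2057/6) = (432 + √217)*(-6/2057) = -2592/2057 - 6*√217/2057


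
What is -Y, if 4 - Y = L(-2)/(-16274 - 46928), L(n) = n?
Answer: -126403/31601 ≈ -4.0000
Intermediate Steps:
Y = 126403/31601 (Y = 4 - (-2)/(-16274 - 46928) = 4 - (-2)/(-63202) = 4 - (-2)*(-1)/63202 = 4 - 1*1/31601 = 4 - 1/31601 = 126403/31601 ≈ 4.0000)
-Y = -1*126403/31601 = -126403/31601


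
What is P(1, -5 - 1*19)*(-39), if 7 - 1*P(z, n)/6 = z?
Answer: -1404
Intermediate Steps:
P(z, n) = 42 - 6*z
P(1, -5 - 1*19)*(-39) = (42 - 6*1)*(-39) = (42 - 6)*(-39) = 36*(-39) = -1404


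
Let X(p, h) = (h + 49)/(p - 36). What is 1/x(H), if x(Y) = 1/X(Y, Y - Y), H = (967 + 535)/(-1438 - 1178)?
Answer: -64092/47839 ≈ -1.3397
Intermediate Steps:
X(p, h) = (49 + h)/(-36 + p)
H = -751/1308 (H = 1502/(-2616) = 1502*(-1/2616) = -751/1308 ≈ -0.57416)
x(Y) = -36/49 + Y/49 (x(Y) = 1/((49 + (Y - Y))/(-36 + Y)) = 1/((49 + 0)/(-36 + Y)) = 1/(49/(-36 + Y)) = -36/49 + Y/49)
1/x(H) = 1/(-36/49 + (1/49)*(-751/1308)) = 1/(-36/49 - 751/64092) = 1/(-47839/64092) = -64092/47839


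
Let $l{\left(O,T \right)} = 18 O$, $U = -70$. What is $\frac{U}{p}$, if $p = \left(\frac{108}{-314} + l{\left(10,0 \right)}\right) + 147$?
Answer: $- \frac{2198}{10257} \approx -0.21429$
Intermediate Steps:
$p = \frac{51285}{157}$ ($p = \left(\frac{108}{-314} + 18 \cdot 10\right) + 147 = \left(108 \left(- \frac{1}{314}\right) + 180\right) + 147 = \left(- \frac{54}{157} + 180\right) + 147 = \frac{28206}{157} + 147 = \frac{51285}{157} \approx 326.66$)
$\frac{U}{p} = - \frac{70}{\frac{51285}{157}} = \left(-70\right) \frac{157}{51285} = - \frac{2198}{10257}$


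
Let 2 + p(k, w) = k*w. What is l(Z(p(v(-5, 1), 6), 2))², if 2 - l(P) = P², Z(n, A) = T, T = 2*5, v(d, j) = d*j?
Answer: 9604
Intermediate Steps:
p(k, w) = -2 + k*w
T = 10
Z(n, A) = 10
l(P) = 2 - P²
l(Z(p(v(-5, 1), 6), 2))² = (2 - 1*10²)² = (2 - 1*100)² = (2 - 100)² = (-98)² = 9604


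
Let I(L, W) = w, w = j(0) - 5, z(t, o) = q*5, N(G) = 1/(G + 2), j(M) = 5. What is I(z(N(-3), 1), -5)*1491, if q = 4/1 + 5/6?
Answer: 0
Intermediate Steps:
q = 29/6 (q = 4*1 + 5*(1/6) = 4 + 5/6 = 29/6 ≈ 4.8333)
N(G) = 1/(2 + G)
z(t, o) = 145/6 (z(t, o) = (29/6)*5 = 145/6)
w = 0 (w = 5 - 5 = 0)
I(L, W) = 0
I(z(N(-3), 1), -5)*1491 = 0*1491 = 0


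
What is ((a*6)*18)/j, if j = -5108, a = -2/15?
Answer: 18/6385 ≈ 0.0028191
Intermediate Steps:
a = -2/15 (a = -2*1/15 = -2/15 ≈ -0.13333)
((a*6)*18)/j = (-2/15*6*18)/(-5108) = -4/5*18*(-1/5108) = -72/5*(-1/5108) = 18/6385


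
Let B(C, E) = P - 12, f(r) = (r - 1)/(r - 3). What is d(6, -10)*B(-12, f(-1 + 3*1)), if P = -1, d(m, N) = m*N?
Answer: 780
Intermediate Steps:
d(m, N) = N*m
f(r) = (-1 + r)/(-3 + r)
B(C, E) = -13 (B(C, E) = -1 - 12 = -13)
d(6, -10)*B(-12, f(-1 + 3*1)) = -10*6*(-13) = -60*(-13) = 780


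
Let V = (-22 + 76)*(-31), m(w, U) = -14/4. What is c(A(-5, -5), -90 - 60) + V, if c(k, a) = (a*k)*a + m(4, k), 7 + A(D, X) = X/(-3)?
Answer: -243355/2 ≈ -1.2168e+5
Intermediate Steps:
m(w, U) = -7/2 (m(w, U) = -14*¼ = -7/2)
A(D, X) = -7 - X/3 (A(D, X) = -7 + X/(-3) = -7 + X*(-⅓) = -7 - X/3)
c(k, a) = -7/2 + k*a² (c(k, a) = (a*k)*a - 7/2 = k*a² - 7/2 = -7/2 + k*a²)
V = -1674 (V = 54*(-31) = -1674)
c(A(-5, -5), -90 - 60) + V = (-7/2 + (-7 - ⅓*(-5))*(-90 - 60)²) - 1674 = (-7/2 + (-7 + 5/3)*(-150)²) - 1674 = (-7/2 - 16/3*22500) - 1674 = (-7/2 - 120000) - 1674 = -240007/2 - 1674 = -243355/2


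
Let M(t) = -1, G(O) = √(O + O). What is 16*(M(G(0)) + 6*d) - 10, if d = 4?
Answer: 358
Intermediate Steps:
G(O) = √2*√O (G(O) = √(2*O) = √2*√O)
16*(M(G(0)) + 6*d) - 10 = 16*(-1 + 6*4) - 10 = 16*(-1 + 24) - 10 = 16*23 - 10 = 368 - 10 = 358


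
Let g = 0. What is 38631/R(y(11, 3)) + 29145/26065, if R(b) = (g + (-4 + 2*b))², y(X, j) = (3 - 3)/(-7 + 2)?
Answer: 201476667/83408 ≈ 2415.6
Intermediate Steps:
y(X, j) = 0 (y(X, j) = 0/(-5) = 0*(-⅕) = 0)
R(b) = (-4 + 2*b)² (R(b) = (0 + (-4 + 2*b))² = (-4 + 2*b)²)
38631/R(y(11, 3)) + 29145/26065 = 38631/((4*(-2 + 0)²)) + 29145/26065 = 38631/((4*(-2)²)) + 29145*(1/26065) = 38631/((4*4)) + 5829/5213 = 38631/16 + 5829/5213 = 201476667/83408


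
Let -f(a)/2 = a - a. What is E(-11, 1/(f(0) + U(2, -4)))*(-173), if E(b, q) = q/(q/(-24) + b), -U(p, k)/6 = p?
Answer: -4152/3167 ≈ -1.3110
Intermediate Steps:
f(a) = 0 (f(a) = -2*(a - a) = -2*0 = 0)
U(p, k) = -6*p
E(b, q) = q/(b - q/24) (E(b, q) = q/(q*(-1/24) + b) = q/(-q/24 + b) = q/(b - q/24))
E(-11, 1/(f(0) + U(2, -4)))*(-173) = (24/((0 - 6*2)*(-1/(0 - 6*2) + 24*(-11))))*(-173) = (24/((0 - 12)*(-1/(0 - 12) - 264)))*(-173) = (24/(-12*(-1/(-12) - 264)))*(-173) = (24*(-1/12)/(-1*(-1/12) - 264))*(-173) = (24*(-1/12)/(1/12 - 264))*(-173) = (24*(-1/12)/(-3167/12))*(-173) = (24*(-1/12)*(-12/3167))*(-173) = (24/3167)*(-173) = -4152/3167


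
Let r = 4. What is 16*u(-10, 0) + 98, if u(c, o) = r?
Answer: 162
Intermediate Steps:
u(c, o) = 4
16*u(-10, 0) + 98 = 16*4 + 98 = 64 + 98 = 162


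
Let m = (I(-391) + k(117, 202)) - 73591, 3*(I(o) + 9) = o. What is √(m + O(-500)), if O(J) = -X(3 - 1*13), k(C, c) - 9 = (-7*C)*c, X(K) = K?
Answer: 2*I*√538086/3 ≈ 489.03*I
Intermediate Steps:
I(o) = -9 + o/3
k(C, c) = 9 - 7*C*c (k(C, c) = 9 + (-7*C)*c = 9 - 7*C*c)
O(J) = 10 (O(J) = -(3 - 1*13) = -(3 - 13) = -1*(-10) = 10)
m = -717478/3 (m = ((-9 + (⅓)*(-391)) + (9 - 7*117*202)) - 73591 = ((-9 - 391/3) + (9 - 165438)) - 73591 = (-418/3 - 165429) - 73591 = -496705/3 - 73591 = -717478/3 ≈ -2.3916e+5)
√(m + O(-500)) = √(-717478/3 + 10) = √(-717448/3) = 2*I*√538086/3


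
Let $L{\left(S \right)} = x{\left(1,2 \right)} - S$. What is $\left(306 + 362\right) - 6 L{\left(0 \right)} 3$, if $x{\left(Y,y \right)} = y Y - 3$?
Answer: $12024$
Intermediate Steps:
$x{\left(Y,y \right)} = -3 + Y y$ ($x{\left(Y,y \right)} = Y y - 3 = -3 + Y y$)
$L{\left(S \right)} = -1 - S$ ($L{\left(S \right)} = \left(-3 + 1 \cdot 2\right) - S = \left(-3 + 2\right) - S = -1 - S$)
$\left(306 + 362\right) - 6 L{\left(0 \right)} 3 = \left(306 + 362\right) - 6 \left(-1 - 0\right) 3 = 668 - 6 \left(-1 + 0\right) 3 = 668 \left(-6\right) \left(-1\right) 3 = 668 \cdot 6 \cdot 3 = 668 \cdot 18 = 12024$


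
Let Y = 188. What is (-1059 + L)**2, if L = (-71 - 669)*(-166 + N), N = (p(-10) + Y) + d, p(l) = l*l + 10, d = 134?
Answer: 39164014201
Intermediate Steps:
p(l) = 10 + l**2 (p(l) = l**2 + 10 = 10 + l**2)
N = 432 (N = ((10 + (-10)**2) + 188) + 134 = ((10 + 100) + 188) + 134 = (110 + 188) + 134 = 298 + 134 = 432)
L = -196840 (L = (-71 - 669)*(-166 + 432) = -740*266 = -196840)
(-1059 + L)**2 = (-1059 - 196840)**2 = (-197899)**2 = 39164014201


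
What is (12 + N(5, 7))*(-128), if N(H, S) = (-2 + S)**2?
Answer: -4736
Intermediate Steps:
(12 + N(5, 7))*(-128) = (12 + (-2 + 7)**2)*(-128) = (12 + 5**2)*(-128) = (12 + 25)*(-128) = 37*(-128) = -4736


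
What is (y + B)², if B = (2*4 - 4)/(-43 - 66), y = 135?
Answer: 216413521/11881 ≈ 18215.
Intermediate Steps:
B = -4/109 (B = (8 - 4)/(-109) = 4*(-1/109) = -4/109 ≈ -0.036697)
(y + B)² = (135 - 4/109)² = (14711/109)² = 216413521/11881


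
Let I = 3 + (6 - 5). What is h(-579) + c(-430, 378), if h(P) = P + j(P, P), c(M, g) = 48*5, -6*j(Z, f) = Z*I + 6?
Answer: 46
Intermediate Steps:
I = 4 (I = 3 + 1 = 4)
j(Z, f) = -1 - 2*Z/3 (j(Z, f) = -(Z*4 + 6)/6 = -(4*Z + 6)/6 = -(6 + 4*Z)/6 = -1 - 2*Z/3)
c(M, g) = 240
h(P) = -1 + P/3 (h(P) = P + (-1 - 2*P/3) = -1 + P/3)
h(-579) + c(-430, 378) = (-1 + (1/3)*(-579)) + 240 = (-1 - 193) + 240 = -194 + 240 = 46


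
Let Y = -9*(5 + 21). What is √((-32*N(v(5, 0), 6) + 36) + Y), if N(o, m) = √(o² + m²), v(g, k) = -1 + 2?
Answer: √(-198 - 32*√37) ≈ 19.815*I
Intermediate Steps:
Y = -234 (Y = -9*26 = -234)
v(g, k) = 1
N(o, m) = √(m² + o²)
√((-32*N(v(5, 0), 6) + 36) + Y) = √((-32*√(6² + 1²) + 36) - 234) = √((-32*√(36 + 1) + 36) - 234) = √((-32*√37 + 36) - 234) = √((36 - 32*√37) - 234) = √(-198 - 32*√37)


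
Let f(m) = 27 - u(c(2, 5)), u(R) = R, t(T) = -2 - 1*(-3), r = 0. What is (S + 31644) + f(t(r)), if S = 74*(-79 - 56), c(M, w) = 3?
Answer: 21678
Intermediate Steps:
t(T) = 1 (t(T) = -2 + 3 = 1)
S = -9990 (S = 74*(-135) = -9990)
f(m) = 24 (f(m) = 27 - 1*3 = 27 - 3 = 24)
(S + 31644) + f(t(r)) = (-9990 + 31644) + 24 = 21654 + 24 = 21678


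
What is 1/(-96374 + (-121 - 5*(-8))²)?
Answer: -1/89813 ≈ -1.1134e-5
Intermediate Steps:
1/(-96374 + (-121 - 5*(-8))²) = 1/(-96374 + (-121 + 40)²) = 1/(-96374 + (-81)²) = 1/(-96374 + 6561) = 1/(-89813) = -1/89813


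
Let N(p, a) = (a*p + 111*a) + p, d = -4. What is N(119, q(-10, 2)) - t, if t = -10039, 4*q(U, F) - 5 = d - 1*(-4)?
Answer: 20891/2 ≈ 10446.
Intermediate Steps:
q(U, F) = 5/4 (q(U, F) = 5/4 + (-4 - 1*(-4))/4 = 5/4 + (-4 + 4)/4 = 5/4 + (¼)*0 = 5/4 + 0 = 5/4)
N(p, a) = p + 111*a + a*p (N(p, a) = (111*a + a*p) + p = p + 111*a + a*p)
N(119, q(-10, 2)) - t = (119 + 111*(5/4) + (5/4)*119) - 1*(-10039) = (119 + 555/4 + 595/4) + 10039 = 813/2 + 10039 = 20891/2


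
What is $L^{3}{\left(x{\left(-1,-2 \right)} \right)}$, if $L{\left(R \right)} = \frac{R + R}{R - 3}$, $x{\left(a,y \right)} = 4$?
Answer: $512$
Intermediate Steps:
$L{\left(R \right)} = \frac{2 R}{-3 + R}$
$L^{3}{\left(x{\left(-1,-2 \right)} \right)} = \left(2 \cdot 4 \frac{1}{-3 + 4}\right)^{3} = \left(2 \cdot 4 \cdot 1^{-1}\right)^{3} = \left(2 \cdot 4 \cdot 1\right)^{3} = 8^{3} = 512$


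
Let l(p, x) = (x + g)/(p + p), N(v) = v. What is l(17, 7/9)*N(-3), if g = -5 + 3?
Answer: 11/102 ≈ 0.10784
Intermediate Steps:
g = -2
l(p, x) = (-2 + x)/(2*p) (l(p, x) = (x - 2)/(p + p) = (-2 + x)/((2*p)) = (-2 + x)*(1/(2*p)) = (-2 + x)/(2*p))
l(17, 7/9)*N(-3) = ((½)*(-2 + 7/9)/17)*(-3) = ((½)*(1/17)*(-2 + 7*(⅑)))*(-3) = ((½)*(1/17)*(-2 + 7/9))*(-3) = ((½)*(1/17)*(-11/9))*(-3) = -11/306*(-3) = 11/102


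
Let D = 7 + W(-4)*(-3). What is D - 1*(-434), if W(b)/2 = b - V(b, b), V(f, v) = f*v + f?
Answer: 537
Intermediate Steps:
V(f, v) = f + f*v
W(b) = 2*b - 2*b*(1 + b) (W(b) = 2*(b - b*(1 + b)) = 2*b - 2*b*(1 + b))
D = 103 (D = 7 - 2*(-4)**2*(-3) = 7 - 2*16*(-3) = 7 - 32*(-3) = 7 + 96 = 103)
D - 1*(-434) = 103 - 1*(-434) = 103 + 434 = 537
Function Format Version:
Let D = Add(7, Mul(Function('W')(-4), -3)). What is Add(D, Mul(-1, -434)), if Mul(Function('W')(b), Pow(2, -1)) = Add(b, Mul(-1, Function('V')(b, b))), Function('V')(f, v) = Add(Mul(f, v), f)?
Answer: 537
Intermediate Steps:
Function('V')(f, v) = Add(f, Mul(f, v))
Function('W')(b) = Add(Mul(2, b), Mul(-2, b, Add(1, b))) (Function('W')(b) = Mul(2, Add(b, Mul(-1, Mul(b, Add(1, b))))) = Mul(2, Add(b, Mul(-1, b, Add(1, b)))) = Add(Mul(2, b), Mul(-2, b, Add(1, b))))
D = 103 (D = Add(7, Mul(Mul(-2, Pow(-4, 2)), -3)) = Add(7, Mul(Mul(-2, 16), -3)) = Add(7, Mul(-32, -3)) = Add(7, 96) = 103)
Add(D, Mul(-1, -434)) = Add(103, Mul(-1, -434)) = Add(103, 434) = 537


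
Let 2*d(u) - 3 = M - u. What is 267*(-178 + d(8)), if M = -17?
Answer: -50463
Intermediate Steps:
d(u) = -7 - u/2 (d(u) = 3/2 + (-17 - u)/2 = 3/2 + (-17/2 - u/2) = -7 - u/2)
267*(-178 + d(8)) = 267*(-178 + (-7 - ½*8)) = 267*(-178 + (-7 - 4)) = 267*(-178 - 11) = 267*(-189) = -50463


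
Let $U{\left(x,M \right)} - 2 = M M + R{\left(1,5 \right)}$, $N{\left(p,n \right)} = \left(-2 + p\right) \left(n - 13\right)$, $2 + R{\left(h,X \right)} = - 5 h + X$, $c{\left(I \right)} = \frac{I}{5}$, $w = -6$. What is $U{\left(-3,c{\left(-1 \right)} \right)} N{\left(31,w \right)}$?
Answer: $- \frac{551}{25} \approx -22.04$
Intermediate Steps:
$c{\left(I \right)} = \frac{I}{5}$ ($c{\left(I \right)} = I \frac{1}{5} = \frac{I}{5}$)
$R{\left(h,X \right)} = -2 + X - 5 h$ ($R{\left(h,X \right)} = -2 + \left(- 5 h + X\right) = -2 + \left(X - 5 h\right) = -2 + X - 5 h$)
$N{\left(p,n \right)} = \left(-13 + n\right) \left(-2 + p\right)$ ($N{\left(p,n \right)} = \left(-2 + p\right) \left(-13 + n\right) = \left(-13 + n\right) \left(-2 + p\right)$)
$U{\left(x,M \right)} = M^{2}$ ($U{\left(x,M \right)} = 2 + \left(M M - 2\right) = 2 + \left(M^{2} - 2\right) = 2 + \left(-2 + M^{2}\right) = M^{2}$)
$U{\left(-3,c{\left(-1 \right)} \right)} N{\left(31,w \right)} = \left(\frac{1}{5} \left(-1\right)\right)^{2} \left(26 - 403 - -12 - 186\right) = \left(- \frac{1}{5}\right)^{2} \left(26 - 403 + 12 - 186\right) = \frac{1}{25} \left(-551\right) = - \frac{551}{25}$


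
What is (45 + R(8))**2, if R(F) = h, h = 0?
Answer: 2025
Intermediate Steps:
R(F) = 0
(45 + R(8))**2 = (45 + 0)**2 = 45**2 = 2025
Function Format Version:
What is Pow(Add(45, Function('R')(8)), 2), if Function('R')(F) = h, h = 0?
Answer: 2025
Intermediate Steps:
Function('R')(F) = 0
Pow(Add(45, Function('R')(8)), 2) = Pow(Add(45, 0), 2) = Pow(45, 2) = 2025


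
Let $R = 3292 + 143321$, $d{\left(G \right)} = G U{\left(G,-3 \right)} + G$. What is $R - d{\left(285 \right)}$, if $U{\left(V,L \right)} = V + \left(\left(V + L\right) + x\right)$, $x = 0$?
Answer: $-15267$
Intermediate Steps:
$U{\left(V,L \right)} = L + 2 V$ ($U{\left(V,L \right)} = V + \left(\left(V + L\right) + 0\right) = V + \left(\left(L + V\right) + 0\right) = V + \left(L + V\right) = L + 2 V$)
$d{\left(G \right)} = G + G \left(-3 + 2 G\right)$ ($d{\left(G \right)} = G \left(-3 + 2 G\right) + G = G + G \left(-3 + 2 G\right)$)
$R = 146613$
$R - d{\left(285 \right)} = 146613 - 2 \cdot 285 \left(-1 + 285\right) = 146613 - 2 \cdot 285 \cdot 284 = 146613 - 161880 = -15267$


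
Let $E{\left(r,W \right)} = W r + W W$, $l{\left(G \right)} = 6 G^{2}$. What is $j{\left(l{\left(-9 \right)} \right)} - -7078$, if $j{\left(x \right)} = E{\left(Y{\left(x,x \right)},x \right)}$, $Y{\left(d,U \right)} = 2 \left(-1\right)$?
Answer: $242302$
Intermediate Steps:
$Y{\left(d,U \right)} = -2$
$E{\left(r,W \right)} = W^{2} + W r$ ($E{\left(r,W \right)} = W r + W^{2} = W^{2} + W r$)
$j{\left(x \right)} = x \left(-2 + x\right)$ ($j{\left(x \right)} = x \left(x - 2\right) = x \left(-2 + x\right)$)
$j{\left(l{\left(-9 \right)} \right)} - -7078 = 6 \left(-9\right)^{2} \left(-2 + 6 \left(-9\right)^{2}\right) - -7078 = 6 \cdot 81 \left(-2 + 6 \cdot 81\right) + 7078 = 486 \left(-2 + 486\right) + 7078 = 486 \cdot 484 + 7078 = 235224 + 7078 = 242302$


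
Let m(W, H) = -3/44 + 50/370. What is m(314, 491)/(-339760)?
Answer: -109/553129280 ≈ -1.9706e-7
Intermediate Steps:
m(W, H) = 109/1628 (m(W, H) = -3*1/44 + 50*(1/370) = -3/44 + 5/37 = 109/1628)
m(314, 491)/(-339760) = (109/1628)/(-339760) = (109/1628)*(-1/339760) = -109/553129280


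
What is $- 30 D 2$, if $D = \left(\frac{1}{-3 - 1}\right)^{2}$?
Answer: $- \frac{15}{4} \approx -3.75$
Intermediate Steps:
$D = \frac{1}{16}$ ($D = \left(\frac{1}{-4}\right)^{2} = \left(- \frac{1}{4}\right)^{2} = \frac{1}{16} \approx 0.0625$)
$- 30 D 2 = \left(-30\right) \frac{1}{16} \cdot 2 = \left(- \frac{15}{8}\right) 2 = - \frac{15}{4}$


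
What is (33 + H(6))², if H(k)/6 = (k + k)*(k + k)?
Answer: 804609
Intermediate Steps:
H(k) = 24*k² (H(k) = 6*((k + k)*(k + k)) = 6*((2*k)*(2*k)) = 6*(4*k²) = 24*k²)
(33 + H(6))² = (33 + 24*6²)² = (33 + 24*36)² = (33 + 864)² = 897² = 804609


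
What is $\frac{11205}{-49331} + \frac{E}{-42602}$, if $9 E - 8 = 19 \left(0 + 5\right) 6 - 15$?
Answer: $- \frac{4323972043}{18914393358} \approx -0.22861$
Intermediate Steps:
$E = \frac{563}{9}$ ($E = \frac{8}{9} + \frac{19 \left(0 + 5\right) 6 - 15}{9} = \frac{8}{9} + \frac{19 \cdot 5 \cdot 6 - 15}{9} = \frac{8}{9} + \frac{19 \cdot 30 - 15}{9} = \frac{8}{9} + \frac{570 - 15}{9} = \frac{8}{9} + \frac{1}{9} \cdot 555 = \frac{8}{9} + \frac{185}{3} = \frac{563}{9} \approx 62.556$)
$\frac{11205}{-49331} + \frac{E}{-42602} = \frac{11205}{-49331} + \frac{563}{9 \left(-42602\right)} = 11205 \left(- \frac{1}{49331}\right) + \frac{563}{9} \left(- \frac{1}{42602}\right) = - \frac{11205}{49331} - \frac{563}{383418} = - \frac{4323972043}{18914393358}$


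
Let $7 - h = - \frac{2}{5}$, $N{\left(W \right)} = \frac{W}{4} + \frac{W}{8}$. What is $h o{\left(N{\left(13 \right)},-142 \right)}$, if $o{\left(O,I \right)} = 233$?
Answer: $\frac{8621}{5} \approx 1724.2$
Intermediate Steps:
$N{\left(W \right)} = \frac{3 W}{8}$ ($N{\left(W \right)} = W \frac{1}{4} + W \frac{1}{8} = \frac{W}{4} + \frac{W}{8} = \frac{3 W}{8}$)
$h = \frac{37}{5}$ ($h = 7 - - \frac{2}{5} = 7 + \frac{2}{5} = \frac{37}{5} \approx 7.4$)
$h o{\left(N{\left(13 \right)},-142 \right)} = \frac{37}{5} \cdot 233 = \frac{8621}{5}$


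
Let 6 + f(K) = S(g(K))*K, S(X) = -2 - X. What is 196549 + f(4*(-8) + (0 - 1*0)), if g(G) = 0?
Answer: 196607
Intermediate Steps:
f(K) = -6 - 2*K (f(K) = -6 + (-2 - 1*0)*K = -6 + (-2 + 0)*K = -6 - 2*K)
196549 + f(4*(-8) + (0 - 1*0)) = 196549 + (-6 - 2*(4*(-8) + (0 - 1*0))) = 196549 + (-6 - 2*(-32 + (0 + 0))) = 196549 + (-6 - 2*(-32 + 0)) = 196549 + (-6 - 2*(-32)) = 196549 + (-6 + 64) = 196549 + 58 = 196607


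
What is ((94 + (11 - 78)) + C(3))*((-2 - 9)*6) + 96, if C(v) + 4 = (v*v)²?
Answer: -6768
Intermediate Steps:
C(v) = -4 + v⁴ (C(v) = -4 + (v*v)² = -4 + (v²)² = -4 + v⁴)
((94 + (11 - 78)) + C(3))*((-2 - 9)*6) + 96 = ((94 + (11 - 78)) + (-4 + 3⁴))*((-2 - 9)*6) + 96 = ((94 - 67) + (-4 + 81))*(-11*6) + 96 = (27 + 77)*(-66) + 96 = 104*(-66) + 96 = -6864 + 96 = -6768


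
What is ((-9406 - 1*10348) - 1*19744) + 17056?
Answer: -22442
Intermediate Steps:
((-9406 - 1*10348) - 1*19744) + 17056 = ((-9406 - 10348) - 19744) + 17056 = (-19754 - 19744) + 17056 = -39498 + 17056 = -22442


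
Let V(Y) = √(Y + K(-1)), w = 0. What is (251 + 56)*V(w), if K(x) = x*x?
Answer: 307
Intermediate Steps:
K(x) = x²
V(Y) = √(1 + Y) (V(Y) = √(Y + (-1)²) = √(Y + 1) = √(1 + Y))
(251 + 56)*V(w) = (251 + 56)*√(1 + 0) = 307*√1 = 307*1 = 307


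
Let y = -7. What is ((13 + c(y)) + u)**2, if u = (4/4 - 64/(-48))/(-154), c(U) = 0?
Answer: 734449/4356 ≈ 168.61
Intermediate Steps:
u = -1/66 (u = (4*(1/4) - 64*(-1/48))*(-1/154) = (1 + 4/3)*(-1/154) = (7/3)*(-1/154) = -1/66 ≈ -0.015152)
((13 + c(y)) + u)**2 = ((13 + 0) - 1/66)**2 = (13 - 1/66)**2 = (857/66)**2 = 734449/4356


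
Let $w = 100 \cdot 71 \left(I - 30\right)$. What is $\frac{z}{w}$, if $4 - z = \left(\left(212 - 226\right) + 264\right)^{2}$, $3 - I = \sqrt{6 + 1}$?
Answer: $\frac{210924}{640775} - \frac{7812 \sqrt{7}}{640775} \approx 0.29691$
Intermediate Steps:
$I = 3 - \sqrt{7}$ ($I = 3 - \sqrt{6 + 1} = 3 - \sqrt{7} \approx 0.35425$)
$z = -62496$ ($z = 4 - \left(\left(212 - 226\right) + 264\right)^{2} = 4 - \left(-14 + 264\right)^{2} = 4 - 250^{2} = 4 - 62500 = -62496$)
$w = -191700 - 7100 \sqrt{7}$ ($w = 100 \cdot 71 \left(\left(3 - \sqrt{7}\right) - 30\right) = 7100 \left(\left(3 - \sqrt{7}\right) - 30\right) = 7100 \left(-27 - \sqrt{7}\right) = -191700 - 7100 \sqrt{7} \approx -2.1048 \cdot 10^{5}$)
$\frac{z}{w} = - \frac{62496}{-191700 - 7100 \sqrt{7}}$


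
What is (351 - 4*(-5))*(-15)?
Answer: -5565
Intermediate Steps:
(351 - 4*(-5))*(-15) = (351 + 20)*(-15) = 371*(-15) = -5565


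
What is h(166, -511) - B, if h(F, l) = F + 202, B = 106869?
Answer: -106501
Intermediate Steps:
h(F, l) = 202 + F
h(166, -511) - B = (202 + 166) - 1*106869 = 368 - 106869 = -106501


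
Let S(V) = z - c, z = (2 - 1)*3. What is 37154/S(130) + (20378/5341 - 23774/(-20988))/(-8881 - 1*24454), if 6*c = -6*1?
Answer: 8677201449369883/934187607045 ≈ 9288.5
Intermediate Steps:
z = 3 (z = 1*3 = 3)
c = -1 (c = (-6*1)/6 = (1/6)*(-6) = -1)
S(V) = 4 (S(V) = 3 - 1*(-1) = 3 + 1 = 4)
37154/S(130) + (20378/5341 - 23774/(-20988))/(-8881 - 1*24454) = 37154/4 + (20378/5341 - 23774/(-20988))/(-8881 - 1*24454) = 37154*(1/4) + (20378*(1/5341) - 23774*(-1/20988))/(-8881 - 24454) = 18577/2 + (20378/5341 + 11887/10494)/(-33335) = 18577/2 + (277335199/56048454)*(-1/33335) = 18577/2 - 277335199/1868375214090 = 8677201449369883/934187607045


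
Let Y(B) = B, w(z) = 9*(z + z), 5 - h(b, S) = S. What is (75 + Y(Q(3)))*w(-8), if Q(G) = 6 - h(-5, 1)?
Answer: -11088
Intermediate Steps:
h(b, S) = 5 - S
w(z) = 18*z (w(z) = 9*(2*z) = 18*z)
Q(G) = 2 (Q(G) = 6 - (5 - 1*1) = 6 - (5 - 1) = 6 - 1*4 = 6 - 4 = 2)
(75 + Y(Q(3)))*w(-8) = (75 + 2)*(18*(-8)) = 77*(-144) = -11088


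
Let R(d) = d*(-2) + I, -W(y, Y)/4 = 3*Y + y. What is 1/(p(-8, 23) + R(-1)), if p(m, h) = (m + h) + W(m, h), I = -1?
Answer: -1/228 ≈ -0.0043860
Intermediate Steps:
W(y, Y) = -12*Y - 4*y (W(y, Y) = -4*(3*Y + y) = -4*(y + 3*Y) = -12*Y - 4*y)
R(d) = -1 - 2*d (R(d) = d*(-2) - 1 = -2*d - 1 = -1 - 2*d)
p(m, h) = -11*h - 3*m (p(m, h) = (m + h) + (-12*h - 4*m) = (h + m) + (-12*h - 4*m) = -11*h - 3*m)
1/(p(-8, 23) + R(-1)) = 1/((-11*23 - 3*(-8)) + (-1 - 2*(-1))) = 1/((-253 + 24) + (-1 + 2)) = 1/(-229 + 1) = 1/(-228) = -1/228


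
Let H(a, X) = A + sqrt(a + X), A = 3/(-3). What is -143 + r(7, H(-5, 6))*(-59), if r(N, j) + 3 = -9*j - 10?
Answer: 624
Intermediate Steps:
A = -1 (A = 3*(-1/3) = -1)
H(a, X) = -1 + sqrt(X + a) (H(a, X) = -1 + sqrt(a + X) = -1 + sqrt(X + a))
r(N, j) = -13 - 9*j (r(N, j) = -3 + (-9*j - 10) = -3 + (-10 - 9*j) = -13 - 9*j)
-143 + r(7, H(-5, 6))*(-59) = -143 + (-13 - 9*(-1 + sqrt(6 - 5)))*(-59) = -143 + (-13 - 9*(-1 + sqrt(1)))*(-59) = -143 + (-13 - 9*(-1 + 1))*(-59) = -143 + (-13 - 9*0)*(-59) = -143 + (-13 + 0)*(-59) = -143 - 13*(-59) = -143 + 767 = 624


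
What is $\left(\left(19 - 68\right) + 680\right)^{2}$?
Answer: $398161$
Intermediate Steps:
$\left(\left(19 - 68\right) + 680\right)^{2} = \left(-49 + 680\right)^{2} = 631^{2} = 398161$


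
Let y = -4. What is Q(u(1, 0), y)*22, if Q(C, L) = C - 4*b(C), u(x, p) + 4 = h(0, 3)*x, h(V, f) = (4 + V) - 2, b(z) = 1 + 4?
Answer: -484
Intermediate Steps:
b(z) = 5
h(V, f) = 2 + V
u(x, p) = -4 + 2*x (u(x, p) = -4 + (2 + 0)*x = -4 + 2*x)
Q(C, L) = -20 + C (Q(C, L) = C - 4*5 = C - 20 = -20 + C)
Q(u(1, 0), y)*22 = (-20 + (-4 + 2*1))*22 = (-20 + (-4 + 2))*22 = (-20 - 2)*22 = -22*22 = -484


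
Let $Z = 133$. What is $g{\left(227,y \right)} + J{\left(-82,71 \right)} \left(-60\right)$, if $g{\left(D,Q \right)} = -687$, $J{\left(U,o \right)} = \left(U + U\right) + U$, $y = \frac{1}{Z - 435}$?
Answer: $14073$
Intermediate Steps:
$y = - \frac{1}{302}$ ($y = \frac{1}{133 - 435} = \frac{1}{-302} = - \frac{1}{302} \approx -0.0033113$)
$J{\left(U,o \right)} = 3 U$ ($J{\left(U,o \right)} = 2 U + U = 3 U$)
$g{\left(227,y \right)} + J{\left(-82,71 \right)} \left(-60\right) = -687 + 3 \left(-82\right) \left(-60\right) = -687 - -14760 = -687 + 14760 = 14073$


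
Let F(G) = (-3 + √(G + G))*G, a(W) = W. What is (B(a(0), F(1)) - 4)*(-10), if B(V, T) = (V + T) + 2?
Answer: 50 - 10*√2 ≈ 35.858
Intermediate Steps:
F(G) = G*(-3 + √2*√G) (F(G) = (-3 + √(2*G))*G = (-3 + √2*√G)*G = G*(-3 + √2*√G))
B(V, T) = 2 + T + V (B(V, T) = (T + V) + 2 = 2 + T + V)
(B(a(0), F(1)) - 4)*(-10) = ((2 + (-3*1 + √2*1^(3/2)) + 0) - 4)*(-10) = ((2 + (-3 + √2*1) + 0) - 4)*(-10) = ((2 + (-3 + √2) + 0) - 4)*(-10) = ((-1 + √2) - 4)*(-10) = (-5 + √2)*(-10) = 50 - 10*√2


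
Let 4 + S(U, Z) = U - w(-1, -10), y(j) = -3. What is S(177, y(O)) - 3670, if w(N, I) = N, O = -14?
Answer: -3496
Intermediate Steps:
S(U, Z) = -3 + U (S(U, Z) = -4 + (U - 1*(-1)) = -4 + (U + 1) = -4 + (1 + U) = -3 + U)
S(177, y(O)) - 3670 = (-3 + 177) - 3670 = 174 - 3670 = -3496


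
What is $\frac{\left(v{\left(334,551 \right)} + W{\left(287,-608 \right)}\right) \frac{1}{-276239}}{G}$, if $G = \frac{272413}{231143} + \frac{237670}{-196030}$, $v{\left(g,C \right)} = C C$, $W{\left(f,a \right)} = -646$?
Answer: $\frac{1372718258056695}{42392643002438} \approx 32.381$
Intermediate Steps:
$v{\left(g,C \right)} = C^{2}$
$G = - \frac{153463642}{4531096229}$ ($G = 272413 \cdot \frac{1}{231143} + 237670 \left(- \frac{1}{196030}\right) = \frac{272413}{231143} - \frac{23767}{19603} = - \frac{153463642}{4531096229} \approx -0.033869$)
$\frac{\left(v{\left(334,551 \right)} + W{\left(287,-608 \right)}\right) \frac{1}{-276239}}{G} = \frac{\left(551^{2} - 646\right) \frac{1}{-276239}}{- \frac{153463642}{4531096229}} = \left(303601 - 646\right) \left(- \frac{1}{276239}\right) \left(- \frac{4531096229}{153463642}\right) = 302955 \left(- \frac{1}{276239}\right) \left(- \frac{4531096229}{153463642}\right) = \left(- \frac{302955}{276239}\right) \left(- \frac{4531096229}{153463642}\right) = \frac{1372718258056695}{42392643002438}$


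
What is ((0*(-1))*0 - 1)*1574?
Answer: -1574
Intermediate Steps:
((0*(-1))*0 - 1)*1574 = (0*0 - 1)*1574 = (0 - 1)*1574 = -1*1574 = -1574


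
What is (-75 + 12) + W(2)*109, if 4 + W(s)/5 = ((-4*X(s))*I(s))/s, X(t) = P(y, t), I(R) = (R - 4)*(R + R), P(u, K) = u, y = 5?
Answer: 41357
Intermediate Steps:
I(R) = 2*R*(-4 + R) (I(R) = (-4 + R)*(2*R) = 2*R*(-4 + R))
X(t) = 5
W(s) = 780 - 200*s (W(s) = -20 + 5*(((-4*5)*(2*s*(-4 + s)))/s) = -20 + 5*((-40*s*(-4 + s))/s) = -20 + 5*(160 - 40*s) = -20 + (800 - 200*s) = 780 - 200*s)
(-75 + 12) + W(2)*109 = (-75 + 12) + (780 - 200*2)*109 = -63 + (780 - 400)*109 = -63 + 380*109 = -63 + 41420 = 41357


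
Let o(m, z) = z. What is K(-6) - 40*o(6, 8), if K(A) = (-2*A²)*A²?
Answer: -2912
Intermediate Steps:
K(A) = -2*A⁴
K(-6) - 40*o(6, 8) = -2*(-6)⁴ - 40*8 = -2*1296 - 320 = -2592 - 320 = -2912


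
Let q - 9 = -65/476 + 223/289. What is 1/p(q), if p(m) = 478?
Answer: 1/478 ≈ 0.0020920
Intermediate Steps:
q = 77967/8092 (q = 9 + (-65/476 + 223/289) = 9 + 5139/8092 = 77967/8092 ≈ 9.6351)
1/p(q) = 1/478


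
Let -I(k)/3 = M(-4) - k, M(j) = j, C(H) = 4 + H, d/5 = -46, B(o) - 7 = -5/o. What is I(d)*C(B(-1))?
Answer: -10848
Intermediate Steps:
B(o) = 7 - 5/o
d = -230 (d = 5*(-46) = -230)
I(k) = 12 + 3*k (I(k) = -3*(-4 - k) = 12 + 3*k)
I(d)*C(B(-1)) = (12 + 3*(-230))*(4 + (7 - 5/(-1))) = (12 - 690)*(4 + (7 - 5*(-1))) = -678*(4 + (7 + 5)) = -678*(4 + 12) = -678*16 = -10848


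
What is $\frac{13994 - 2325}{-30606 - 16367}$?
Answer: $- \frac{11669}{46973} \approx -0.24842$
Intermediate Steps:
$\frac{13994 - 2325}{-30606 - 16367} = \frac{11669}{-46973} = 11669 \left(- \frac{1}{46973}\right) = - \frac{11669}{46973}$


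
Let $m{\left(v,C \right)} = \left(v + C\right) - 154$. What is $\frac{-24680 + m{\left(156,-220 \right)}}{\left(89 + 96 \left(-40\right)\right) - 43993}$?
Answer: $\frac{12449}{23872} \approx 0.52149$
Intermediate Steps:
$m{\left(v,C \right)} = -154 + C + v$ ($m{\left(v,C \right)} = \left(C + v\right) - 154 = -154 + C + v$)
$\frac{-24680 + m{\left(156,-220 \right)}}{\left(89 + 96 \left(-40\right)\right) - 43993} = \frac{-24680 - 218}{\left(89 + 96 \left(-40\right)\right) - 43993} = \frac{-24680 - 218}{\left(89 - 3840\right) - 43993} = - \frac{24898}{-3751 - 43993} = - \frac{24898}{-47744} = \left(-24898\right) \left(- \frac{1}{47744}\right) = \frac{12449}{23872}$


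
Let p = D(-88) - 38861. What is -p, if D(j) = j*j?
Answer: 31117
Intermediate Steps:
D(j) = j²
p = -31117 (p = (-88)² - 38861 = 7744 - 38861 = -31117)
-p = -1*(-31117) = 31117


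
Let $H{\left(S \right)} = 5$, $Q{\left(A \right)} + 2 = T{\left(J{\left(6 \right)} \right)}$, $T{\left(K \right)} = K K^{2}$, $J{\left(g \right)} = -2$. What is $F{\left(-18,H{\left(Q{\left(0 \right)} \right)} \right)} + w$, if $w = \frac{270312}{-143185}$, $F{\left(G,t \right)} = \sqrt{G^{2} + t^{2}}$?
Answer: $- \frac{38616}{20455} + \sqrt{349} \approx 16.794$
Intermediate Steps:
$T{\left(K \right)} = K^{3}$
$Q{\left(A \right)} = -10$ ($Q{\left(A \right)} = -2 + \left(-2\right)^{3} = -2 - 8 = -10$)
$w = - \frac{38616}{20455}$ ($w = 270312 \left(- \frac{1}{143185}\right) = - \frac{38616}{20455} \approx -1.8879$)
$F{\left(-18,H{\left(Q{\left(0 \right)} \right)} \right)} + w = \sqrt{\left(-18\right)^{2} + 5^{2}} - \frac{38616}{20455} = \sqrt{324 + 25} - \frac{38616}{20455} = \sqrt{349} - \frac{38616}{20455} = - \frac{38616}{20455} + \sqrt{349}$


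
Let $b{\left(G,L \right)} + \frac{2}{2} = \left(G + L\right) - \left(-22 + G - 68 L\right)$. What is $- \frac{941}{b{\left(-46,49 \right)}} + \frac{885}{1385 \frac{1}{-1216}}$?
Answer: $- \frac{732479921}{942354} \approx -777.29$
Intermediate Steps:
$b{\left(G,L \right)} = 21 + 69 L$ ($b{\left(G,L \right)} = -1 + \left(\left(G + L\right) - \left(-22 + G - 68 L\right)\right) = -1 + \left(\left(G + L\right) + \left(22 - G + 68 L\right)\right) = -1 + \left(22 + 69 L\right) = 21 + 69 L$)
$- \frac{941}{b{\left(-46,49 \right)}} + \frac{885}{1385 \frac{1}{-1216}} = - \frac{941}{21 + 69 \cdot 49} + \frac{885}{1385 \frac{1}{-1216}} = - \frac{941}{21 + 3381} + \frac{885}{1385 \left(- \frac{1}{1216}\right)} = - \frac{941}{3402} + \frac{885}{- \frac{1385}{1216}} = \left(-941\right) \frac{1}{3402} + 885 \left(- \frac{1216}{1385}\right) = - \frac{941}{3402} - \frac{215232}{277} = - \frac{732479921}{942354}$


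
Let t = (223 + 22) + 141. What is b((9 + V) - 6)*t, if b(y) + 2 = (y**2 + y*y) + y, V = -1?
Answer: 3088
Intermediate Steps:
b(y) = -2 + y + 2*y**2 (b(y) = -2 + ((y**2 + y*y) + y) = -2 + ((y**2 + y**2) + y) = -2 + (2*y**2 + y) = -2 + (y + 2*y**2) = -2 + y + 2*y**2)
t = 386 (t = 245 + 141 = 386)
b((9 + V) - 6)*t = (-2 + ((9 - 1) - 6) + 2*((9 - 1) - 6)**2)*386 = (-2 + (8 - 6) + 2*(8 - 6)**2)*386 = (-2 + 2 + 2*2**2)*386 = (-2 + 2 + 2*4)*386 = (-2 + 2 + 8)*386 = 8*386 = 3088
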